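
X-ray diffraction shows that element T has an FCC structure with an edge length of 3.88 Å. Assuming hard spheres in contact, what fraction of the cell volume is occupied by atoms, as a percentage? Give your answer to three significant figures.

In an FCC lattice atoms touch along the face diagonal, so √2·a = 4r, so r = 0.3536a = 1.372 Å.
Packing fraction = Z·(4/3)πr³ / a³ = 4 × (4/3)π × (1.372)³ / (3.88)³ = 0.7405 = 74.0%.

74.0%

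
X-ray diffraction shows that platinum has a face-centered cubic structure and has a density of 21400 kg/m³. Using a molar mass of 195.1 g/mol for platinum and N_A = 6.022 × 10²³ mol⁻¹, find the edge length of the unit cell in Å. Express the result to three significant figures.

3.93 Å

With Z = 4 atoms per FCC cell, a³ = Z·M/(N_A·ρ) = 4 × 195.1 / (6.022 × 10²³ × 21.40 g/cm³) = 6.056 × 10^-23 cm³.
a = (6.056 × 10^-23)^(1/3) = 3.927 × 10^-8 cm = 3.93 Å.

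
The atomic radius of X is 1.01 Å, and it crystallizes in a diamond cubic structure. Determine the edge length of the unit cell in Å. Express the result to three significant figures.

4.66 Å

In a diamond cubic lattice, nearest neighbors lie along the body diagonal with √3·a = 8r.
a = 8r/√3 = 8 × 1.01 / 1.7321 = 4.66 Å.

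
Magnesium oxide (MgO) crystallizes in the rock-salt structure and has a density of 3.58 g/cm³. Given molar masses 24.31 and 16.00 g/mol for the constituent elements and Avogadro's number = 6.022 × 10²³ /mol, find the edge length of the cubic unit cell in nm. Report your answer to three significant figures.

M(MgO) = 40.31 g/mol; Z = 4 formula units per cell.
a³ = Z·M/(N_A·ρ) = 4 × 40.31 / (6.022 × 10²³ × 3.58) = 7.479 × 10^-23 cm³, so a = 4.213 × 10^-8 cm = 0.421 nm.

0.421 nm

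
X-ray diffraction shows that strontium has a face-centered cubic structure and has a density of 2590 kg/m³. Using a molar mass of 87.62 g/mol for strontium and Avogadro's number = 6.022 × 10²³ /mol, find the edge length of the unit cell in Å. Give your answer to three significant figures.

6.08 Å

With Z = 4 atoms per FCC cell, a³ = Z·M/(N_A·ρ) = 4 × 87.62 / (6.022 × 10²³ × 2.590 g/cm³) = 2.247 × 10^-22 cm³.
a = (2.247 × 10^-22)^(1/3) = 6.080 × 10^-8 cm = 6.08 Å.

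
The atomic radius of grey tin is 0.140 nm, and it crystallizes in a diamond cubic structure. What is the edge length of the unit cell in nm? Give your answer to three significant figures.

0.647 nm

In a diamond cubic lattice, nearest neighbors lie along the body diagonal with √3·a = 8r.
a = 8r/√3 = 8 × 0.140 / 1.7321 = 0.647 nm.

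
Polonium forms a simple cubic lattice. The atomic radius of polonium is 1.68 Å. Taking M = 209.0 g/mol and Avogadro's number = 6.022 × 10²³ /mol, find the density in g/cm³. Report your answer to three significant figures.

9.15 g/cm³

In a simple cubic lattice, atoms touch along the cell edge, so a = 2r, giving a = 3.360 Å = 3.360 × 10^-8 cm.
With Z = 1, ρ = Z·M/(N_A·a³) = 1 × 209.0 / (6.022 × 10²³ × 3.793 × 10^-23) = 9.149 g/cm³.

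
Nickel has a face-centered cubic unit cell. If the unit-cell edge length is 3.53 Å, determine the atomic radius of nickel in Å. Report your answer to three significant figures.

In an FCC lattice, atoms touch along the face diagonal, so √2·a = 4r.
r = √2·a/4 = 1.4142 × 3.53 / 4 = 1.25 Å.

1.25 Å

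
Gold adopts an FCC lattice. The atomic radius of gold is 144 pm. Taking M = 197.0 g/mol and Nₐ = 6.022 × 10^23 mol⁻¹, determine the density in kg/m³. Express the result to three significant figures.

In an FCC lattice, atoms touch along the face diagonal, so √2·a = 4r, giving a = 407.3 pm = 4.073 × 10^-8 cm.
With Z = 4, ρ = Z·M/(N_A·a³) = 4 × 197.0 / (6.022 × 10²³ × 6.757 × 10^-23) = 19.37 g/cm³ = 19400 kg/m³.

19400 kg/m³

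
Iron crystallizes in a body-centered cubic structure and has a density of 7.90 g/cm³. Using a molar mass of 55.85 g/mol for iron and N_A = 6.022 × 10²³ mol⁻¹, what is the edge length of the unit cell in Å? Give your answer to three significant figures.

2.86 Å

With Z = 2 atoms per BCC cell, a³ = Z·M/(N_A·ρ) = 2 × 55.85 / (6.022 × 10²³ × 7.900 g/cm³) = 2.348 × 10^-23 cm³.
a = (2.348 × 10^-23)^(1/3) = 2.863 × 10^-8 cm = 2.86 Å.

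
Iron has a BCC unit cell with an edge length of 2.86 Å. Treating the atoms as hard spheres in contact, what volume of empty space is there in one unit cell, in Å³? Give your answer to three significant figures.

7.48 Å³

In a BCC lattice atoms touch along the body diagonal, so √3·a = 4r, so r = 0.4330a = 1.238 Å.
V_cell = a³ = 23.39 Å³; V_atoms = 2 × (4/3)πr³ = 15.91 Å³.
Empty space = 23.39 − 15.91 = 7.48 Å³.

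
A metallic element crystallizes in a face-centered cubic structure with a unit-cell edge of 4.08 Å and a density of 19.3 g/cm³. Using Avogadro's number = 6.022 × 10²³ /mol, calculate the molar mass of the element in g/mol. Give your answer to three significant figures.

197 g/mol

An FCC cell has Z = 4 atoms; a = 4.080 × 10^-8 cm.
M = ρ·N_A·a³/Z = 19.3 × 6.022 × 10²³ × 6.792 × 10^-23 / 4 = 197 g/mol.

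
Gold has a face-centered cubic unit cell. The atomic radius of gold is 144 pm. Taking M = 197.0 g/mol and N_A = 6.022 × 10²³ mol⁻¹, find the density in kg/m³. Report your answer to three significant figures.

In an FCC lattice, atoms touch along the face diagonal, so √2·a = 4r, giving a = 407.3 pm = 4.073 × 10^-8 cm.
With Z = 4, ρ = Z·M/(N_A·a³) = 4 × 197.0 / (6.022 × 10²³ × 6.757 × 10^-23) = 19.37 g/cm³ = 19400 kg/m³.

19400 kg/m³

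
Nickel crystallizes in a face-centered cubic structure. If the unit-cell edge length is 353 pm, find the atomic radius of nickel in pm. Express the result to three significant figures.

125 pm

In an FCC lattice, atoms touch along the face diagonal, so √2·a = 4r.
r = √2·a/4 = 1.4142 × 353 / 4 = 125 pm.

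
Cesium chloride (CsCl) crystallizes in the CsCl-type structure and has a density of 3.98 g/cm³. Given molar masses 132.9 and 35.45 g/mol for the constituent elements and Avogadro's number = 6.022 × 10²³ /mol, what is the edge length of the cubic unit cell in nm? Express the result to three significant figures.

M(CsCl) = 168.35 g/mol; Z = 1 formula unit per cell.
a³ = Z·M/(N_A·ρ) = 1 × 168.35 / (6.022 × 10²³ × 3.98) = 7.024 × 10^-23 cm³, so a = 4.126 × 10^-8 cm = 0.413 nm.

0.413 nm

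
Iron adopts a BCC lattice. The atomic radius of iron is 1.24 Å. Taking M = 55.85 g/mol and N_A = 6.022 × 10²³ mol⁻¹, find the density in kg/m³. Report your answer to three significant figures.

7900 kg/m³

In a BCC lattice, atoms touch along the body diagonal, so √3·a = 4r, giving a = 2.864 Å = 2.864 × 10^-8 cm.
With Z = 2, ρ = Z·M/(N_A·a³) = 2 × 55.85 / (6.022 × 10²³ × 2.348 × 10^-23) = 7.899 g/cm³ = 7900 kg/m³.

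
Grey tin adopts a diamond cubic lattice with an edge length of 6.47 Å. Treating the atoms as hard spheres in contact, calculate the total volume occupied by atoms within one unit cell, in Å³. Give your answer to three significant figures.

In a diamond cubic lattice nearest neighbors lie along the body diagonal with √3·a = 8r, so r = 0.2165a = 1.401 Å.
V_atoms = Z × (4/3)πr³ = 8 × (4/3)π × (1.401)³ = 92.1 Å³.

92.1 Å³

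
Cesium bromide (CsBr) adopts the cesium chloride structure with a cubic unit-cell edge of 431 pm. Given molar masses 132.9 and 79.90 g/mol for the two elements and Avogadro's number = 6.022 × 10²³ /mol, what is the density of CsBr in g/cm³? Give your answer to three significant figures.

The cesium chloride structure contains Z = 1 formula unit per cell; M(CsBr) = 132.9 + 79.90 = 212.8 g/mol.
a³ = (4.310 × 10^-8 cm)³ = 8.006 × 10^-23 cm³.
ρ = 1 × 212.8 / (6.022 × 10²³ × 8.006 × 10^-23) = 4.414 g/cm³.

4.41 g/cm³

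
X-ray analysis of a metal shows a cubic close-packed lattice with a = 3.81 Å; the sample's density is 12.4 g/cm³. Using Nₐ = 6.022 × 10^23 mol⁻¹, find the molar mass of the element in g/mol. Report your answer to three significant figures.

103 g/mol

An FCC cell has Z = 4 atoms; a = 3.810 × 10^-8 cm.
M = ρ·N_A·a³/Z = 12.4 × 6.022 × 10²³ × 5.531 × 10^-23 / 4 = 103 g/mol.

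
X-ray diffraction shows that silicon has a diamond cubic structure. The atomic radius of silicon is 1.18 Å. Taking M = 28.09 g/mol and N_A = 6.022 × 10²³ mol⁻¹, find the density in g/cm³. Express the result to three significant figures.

In a diamond cubic lattice, nearest neighbors lie along the body diagonal with √3·a = 8r, giving a = 5.450 Å = 5.450 × 10^-8 cm.
With Z = 8, ρ = Z·M/(N_A·a³) = 8 × 28.09 / (6.022 × 10²³ × 1.619 × 10^-22) = 2.305 g/cm³.

2.30 g/cm³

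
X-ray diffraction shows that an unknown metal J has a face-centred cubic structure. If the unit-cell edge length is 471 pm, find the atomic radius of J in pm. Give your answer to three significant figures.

167 pm

In an FCC lattice, atoms touch along the face diagonal, so √2·a = 4r.
r = √2·a/4 = 1.4142 × 471 / 4 = 167 pm.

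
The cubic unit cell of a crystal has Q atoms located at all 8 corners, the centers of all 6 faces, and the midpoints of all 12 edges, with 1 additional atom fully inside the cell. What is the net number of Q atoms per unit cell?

8

Corner atoms are shared by 8 cells (1/8 each), face atoms by 2 (1/2 each), edge atoms by 4 (1/4 each), interior atoms are unshared.
Net atoms = 8 × 1/8 + 6 × 1/2 + 12 × 1/4 + 1 = 1 + 3 + 3 + 1 = 8.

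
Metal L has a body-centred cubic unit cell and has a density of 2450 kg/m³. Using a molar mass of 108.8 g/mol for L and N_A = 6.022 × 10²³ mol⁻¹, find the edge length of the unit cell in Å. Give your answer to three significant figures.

5.28 Å

With Z = 2 atoms per BCC cell, a³ = Z·M/(N_A·ρ) = 2 × 108.8 / (6.022 × 10²³ × 2.450 g/cm³) = 1.475 × 10^-22 cm³.
a = (1.475 × 10^-22)^(1/3) = 5.283 × 10^-8 cm = 5.28 Å.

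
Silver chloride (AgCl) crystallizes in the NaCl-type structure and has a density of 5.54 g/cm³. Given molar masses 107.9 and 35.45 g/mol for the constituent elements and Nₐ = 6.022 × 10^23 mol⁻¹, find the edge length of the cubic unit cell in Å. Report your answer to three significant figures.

M(AgCl) = 143.35 g/mol; Z = 4 formula units per cell.
a³ = Z·M/(N_A·ρ) = 4 × 143.35 / (6.022 × 10²³ × 5.54) = 1.719 × 10^-22 cm³, so a = 5.560 × 10^-8 cm = 5.56 Å.

5.56 Å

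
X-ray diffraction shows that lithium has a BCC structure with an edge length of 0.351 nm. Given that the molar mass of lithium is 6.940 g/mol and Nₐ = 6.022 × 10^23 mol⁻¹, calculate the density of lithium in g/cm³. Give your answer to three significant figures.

0.533 g/cm³

A BCC unit cell contains Z = 2 atoms.
Cell volume: a³ = (0.351 nm)³ = (3.510 × 10^-8 cm)³ = 4.324 × 10^-23 cm³.
ρ = Z·M/(N_A·a³) = 2 × 6.940 / (6.022 × 10²³ × 4.324 × 10^-23) = 0.5330 g/cm³.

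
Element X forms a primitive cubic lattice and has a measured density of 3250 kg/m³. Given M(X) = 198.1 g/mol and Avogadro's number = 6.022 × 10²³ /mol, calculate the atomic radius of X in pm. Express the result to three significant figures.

For a simple cubic cell (Z = 1), a³ = Z·M/(N_A·ρ) = 1 × 198.1 / (6.022 × 10²³ × 3.250) = 1.012 × 10^-22 cm³, so a = 4.660 × 10^-8 cm = 466.0 pm.
Atoms touch along the cell edge, so a = 2r, so r = 0.5000 × a = 233 pm.

233 pm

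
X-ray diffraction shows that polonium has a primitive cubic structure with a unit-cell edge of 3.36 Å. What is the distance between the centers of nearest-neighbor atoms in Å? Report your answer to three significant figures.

3.36 Å

In a simple cubic structure, atoms touch along the cell edge, so a = 2r; the nearest-neighbor distance equals 2r = 1.000·a.
d = 1.000 × 3.36 = 3.36 Å.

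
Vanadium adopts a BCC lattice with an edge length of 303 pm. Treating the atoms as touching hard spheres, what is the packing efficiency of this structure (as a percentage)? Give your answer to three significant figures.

68.0%

In a BCC lattice atoms touch along the body diagonal, so √3·a = 4r, so r = 0.4330a = 131.2 pm.
Packing fraction = Z·(4/3)πr³ / a³ = 2 × (4/3)π × (131.2)³ / (303)³ = 0.6802 = 68.0%.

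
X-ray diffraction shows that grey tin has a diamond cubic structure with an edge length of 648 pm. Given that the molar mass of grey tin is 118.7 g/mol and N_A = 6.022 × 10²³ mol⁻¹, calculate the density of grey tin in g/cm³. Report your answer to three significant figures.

A diamond cubic unit cell contains Z = 8 atoms.
Cell volume: a³ = (648 pm)³ = (6.480 × 10^-8 cm)³ = 2.721 × 10^-22 cm³.
ρ = Z·M/(N_A·a³) = 8 × 118.7 / (6.022 × 10²³ × 2.721 × 10^-22) = 5.795 g/cm³.

5.80 g/cm³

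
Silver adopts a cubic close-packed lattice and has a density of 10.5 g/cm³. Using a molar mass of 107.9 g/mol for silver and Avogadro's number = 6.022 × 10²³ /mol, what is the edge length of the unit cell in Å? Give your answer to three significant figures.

4.09 Å

With Z = 4 atoms per FCC cell, a³ = Z·M/(N_A·ρ) = 4 × 107.9 / (6.022 × 10²³ × 10.50 g/cm³) = 6.826 × 10^-23 cm³.
a = (6.826 × 10^-23)^(1/3) = 4.087 × 10^-8 cm = 4.09 Å.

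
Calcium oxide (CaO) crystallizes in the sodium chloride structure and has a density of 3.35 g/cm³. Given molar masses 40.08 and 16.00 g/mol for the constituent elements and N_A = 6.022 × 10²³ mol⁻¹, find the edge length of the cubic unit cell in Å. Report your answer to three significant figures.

4.81 Å

M(CaO) = 56.08 g/mol; Z = 4 formula units per cell.
a³ = Z·M/(N_A·ρ) = 4 × 56.08 / (6.022 × 10²³ × 3.35) = 1.112 × 10^-22 cm³, so a = 4.809 × 10^-8 cm = 4.81 Å.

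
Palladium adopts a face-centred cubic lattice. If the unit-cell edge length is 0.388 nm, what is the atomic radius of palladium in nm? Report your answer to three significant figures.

0.137 nm

In an FCC lattice, atoms touch along the face diagonal, so √2·a = 4r.
r = √2·a/4 = 1.4142 × 0.388 / 4 = 0.137 nm.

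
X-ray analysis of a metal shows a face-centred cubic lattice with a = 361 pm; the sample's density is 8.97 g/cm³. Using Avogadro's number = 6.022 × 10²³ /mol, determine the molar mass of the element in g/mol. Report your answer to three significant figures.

63.5 g/mol

An FCC cell has Z = 4 atoms; a = 3.610 × 10^-8 cm.
M = ρ·N_A·a³/Z = 8.97 × 6.022 × 10²³ × 4.705 × 10^-23 / 4 = 63.5 g/mol.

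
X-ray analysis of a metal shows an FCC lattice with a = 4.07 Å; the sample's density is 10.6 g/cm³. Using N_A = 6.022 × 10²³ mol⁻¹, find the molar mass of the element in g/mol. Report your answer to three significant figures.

An FCC cell has Z = 4 atoms; a = 4.070 × 10^-8 cm.
M = ρ·N_A·a³/Z = 10.6 × 6.022 × 10²³ × 6.742 × 10^-23 / 4 = 108 g/mol.

108 g/mol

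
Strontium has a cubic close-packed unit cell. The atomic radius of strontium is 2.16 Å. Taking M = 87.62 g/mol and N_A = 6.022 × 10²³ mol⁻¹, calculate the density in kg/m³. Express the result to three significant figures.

2550 kg/m³

In an FCC lattice, atoms touch along the face diagonal, so √2·a = 4r, giving a = 6.109 Å = 6.109 × 10^-8 cm.
With Z = 4, ρ = Z·M/(N_A·a³) = 4 × 87.62 / (6.022 × 10²³ × 2.280 × 10^-22) = 2.552 g/cm³ = 2550 kg/m³.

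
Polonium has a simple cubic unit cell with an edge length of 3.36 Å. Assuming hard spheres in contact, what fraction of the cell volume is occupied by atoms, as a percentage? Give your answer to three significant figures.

52.4%

In a simple cubic lattice atoms touch along the cell edge, so a = 2r, so r = 0.5000a = 1.680 Å.
Packing fraction = Z·(4/3)πr³ / a³ = 1 × (4/3)π × (1.680)³ / (3.36)³ = 0.5236 = 52.4%.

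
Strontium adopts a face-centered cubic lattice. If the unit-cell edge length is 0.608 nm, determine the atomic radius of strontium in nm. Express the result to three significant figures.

In an FCC lattice, atoms touch along the face diagonal, so √2·a = 4r.
r = √2·a/4 = 1.4142 × 0.608 / 4 = 0.215 nm.

0.215 nm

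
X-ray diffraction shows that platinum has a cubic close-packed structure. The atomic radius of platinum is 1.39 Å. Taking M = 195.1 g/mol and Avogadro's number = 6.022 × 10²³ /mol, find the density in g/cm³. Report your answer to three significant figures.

In an FCC lattice, atoms touch along the face diagonal, so √2·a = 4r, giving a = 3.932 Å = 3.932 × 10^-8 cm.
With Z = 4, ρ = Z·M/(N_A·a³) = 4 × 195.1 / (6.022 × 10²³ × 6.077 × 10^-23) = 21.33 g/cm³.

21.3 g/cm³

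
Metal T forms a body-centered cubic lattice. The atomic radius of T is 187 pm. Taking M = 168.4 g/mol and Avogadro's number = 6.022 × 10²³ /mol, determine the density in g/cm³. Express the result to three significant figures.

In a BCC lattice, atoms touch along the body diagonal, so √3·a = 4r, giving a = 431.9 pm = 4.319 × 10^-8 cm.
With Z = 2, ρ = Z·M/(N_A·a³) = 2 × 168.4 / (6.022 × 10²³ × 8.054 × 10^-23) = 6.944 g/cm³.

6.94 g/cm³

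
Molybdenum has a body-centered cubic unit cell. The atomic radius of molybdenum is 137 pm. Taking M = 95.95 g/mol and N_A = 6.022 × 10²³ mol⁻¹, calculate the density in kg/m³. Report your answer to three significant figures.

10100 kg/m³

In a BCC lattice, atoms touch along the body diagonal, so √3·a = 4r, giving a = 316.4 pm = 3.164 × 10^-8 cm.
With Z = 2, ρ = Z·M/(N_A·a³) = 2 × 95.95 / (6.022 × 10²³ × 3.167 × 10^-23) = 10.06 g/cm³ = 10100 kg/m³.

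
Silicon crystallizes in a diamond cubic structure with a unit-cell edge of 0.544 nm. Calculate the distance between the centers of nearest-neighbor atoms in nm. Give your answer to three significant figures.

0.236 nm

In a diamond cubic structure, nearest neighbors lie along the body diagonal with √3·a = 8r; the nearest-neighbor distance equals 2r = 0.4330·a.
d = 0.4330 × 0.544 = 0.236 nm.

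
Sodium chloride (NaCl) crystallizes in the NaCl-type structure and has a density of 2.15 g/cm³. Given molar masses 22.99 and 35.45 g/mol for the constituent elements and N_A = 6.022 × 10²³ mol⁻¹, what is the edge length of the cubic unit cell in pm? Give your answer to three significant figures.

M(NaCl) = 58.44 g/mol; Z = 4 formula units per cell.
a³ = Z·M/(N_A·ρ) = 4 × 58.44 / (6.022 × 10²³ × 2.15) = 1.805 × 10^-22 cm³, so a = 5.652 × 10^-8 cm = 565 pm.

565 pm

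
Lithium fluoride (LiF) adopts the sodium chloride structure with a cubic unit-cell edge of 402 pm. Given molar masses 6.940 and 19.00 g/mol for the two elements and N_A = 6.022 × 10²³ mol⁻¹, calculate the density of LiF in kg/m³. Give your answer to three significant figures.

The sodium chloride structure contains Z = 4 formula units per cell; M(LiF) = 6.940 + 19.00 = 25.94 g/mol.
a³ = (4.020 × 10^-8 cm)³ = 6.496 × 10^-23 cm³.
ρ = 4 × 25.94 / (6.022 × 10²³ × 6.496 × 10^-23) = 2.652 g/cm³ = 2650 kg/m³.

2650 kg/m³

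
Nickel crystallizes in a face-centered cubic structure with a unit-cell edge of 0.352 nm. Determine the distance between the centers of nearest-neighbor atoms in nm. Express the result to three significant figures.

0.249 nm

In an FCC structure, atoms touch along the face diagonal, so √2·a = 4r; the nearest-neighbor distance equals 2r = 0.7071·a.
d = 0.7071 × 0.352 = 0.249 nm.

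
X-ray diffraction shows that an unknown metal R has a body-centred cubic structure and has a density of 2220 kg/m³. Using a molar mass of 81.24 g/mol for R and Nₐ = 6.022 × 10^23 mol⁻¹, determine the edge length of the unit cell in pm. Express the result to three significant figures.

495 pm

With Z = 2 atoms per BCC cell, a³ = Z·M/(N_A·ρ) = 2 × 81.24 / (6.022 × 10²³ × 2.220 g/cm³) = 1.215 × 10^-22 cm³.
a = (1.215 × 10^-22)^(1/3) = 4.953 × 10^-8 cm = 495 pm.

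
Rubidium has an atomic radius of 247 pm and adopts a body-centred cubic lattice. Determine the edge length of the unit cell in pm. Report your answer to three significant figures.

570 pm

In a BCC lattice, atoms touch along the body diagonal, so √3·a = 4r.
a = 4r/√3 = 4 × 247 / 1.7321 = 570 pm.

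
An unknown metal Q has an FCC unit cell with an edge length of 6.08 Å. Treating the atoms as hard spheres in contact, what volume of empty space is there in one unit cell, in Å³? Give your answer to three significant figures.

In an FCC lattice atoms touch along the face diagonal, so √2·a = 4r, so r = 0.3536a = 2.150 Å.
V_cell = a³ = 224.8 Å³; V_atoms = 4 × (4/3)πr³ = 166.4 Å³.
Empty space = 224.8 − 166.4 = 58.3 Å³.

58.3 Å³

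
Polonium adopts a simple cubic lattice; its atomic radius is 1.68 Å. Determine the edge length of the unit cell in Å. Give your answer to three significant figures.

3.36 Å

In a simple cubic lattice, atoms touch along the cell edge, so a = 2r.
a = 2r = 2 × 1.68 = 3.36 Å.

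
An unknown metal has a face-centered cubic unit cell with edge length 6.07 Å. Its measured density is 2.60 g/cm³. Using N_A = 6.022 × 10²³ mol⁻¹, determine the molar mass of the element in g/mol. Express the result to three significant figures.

An FCC cell has Z = 4 atoms; a = 6.070 × 10^-8 cm.
M = ρ·N_A·a³/Z = 2.60 × 6.022 × 10²³ × 2.236 × 10^-22 / 4 = 87.5 g/mol.

87.5 g/mol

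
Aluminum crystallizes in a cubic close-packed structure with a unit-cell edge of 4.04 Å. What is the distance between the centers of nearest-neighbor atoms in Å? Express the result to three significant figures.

In an FCC structure, atoms touch along the face diagonal, so √2·a = 4r; the nearest-neighbor distance equals 2r = 0.7071·a.
d = 0.7071 × 4.04 = 2.86 Å.

2.86 Å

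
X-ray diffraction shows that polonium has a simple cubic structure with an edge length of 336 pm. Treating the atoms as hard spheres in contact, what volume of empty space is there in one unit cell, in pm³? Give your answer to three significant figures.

In a simple cubic lattice atoms touch along the cell edge, so a = 2r, so r = 0.5000a = 168.0 pm.
V_cell = a³ = 3.793 × 10^7 pm³; V_atoms = 1 × (4/3)πr³ = 1.986 × 10^7 pm³.
Empty space = 3.793 × 10^7 − 1.986 × 10^7 = 1.81 × 10^7 pm³.

1.81 × 10^7 pm³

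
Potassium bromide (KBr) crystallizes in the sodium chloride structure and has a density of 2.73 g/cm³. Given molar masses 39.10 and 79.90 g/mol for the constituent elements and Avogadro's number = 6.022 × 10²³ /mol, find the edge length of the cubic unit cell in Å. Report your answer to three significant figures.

6.62 Å

M(KBr) = 119.0 g/mol; Z = 4 formula units per cell.
a³ = Z·M/(N_A·ρ) = 4 × 119.0 / (6.022 × 10²³ × 2.73) = 2.895 × 10^-22 cm³, so a = 6.616 × 10^-8 cm = 6.62 Å.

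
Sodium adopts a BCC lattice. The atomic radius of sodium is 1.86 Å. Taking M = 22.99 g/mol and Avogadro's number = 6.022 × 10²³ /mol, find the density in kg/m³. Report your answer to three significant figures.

In a BCC lattice, atoms touch along the body diagonal, so √3·a = 4r, giving a = 4.295 Å = 4.295 × 10^-8 cm.
With Z = 2, ρ = Z·M/(N_A·a³) = 2 × 22.99 / (6.022 × 10²³ × 7.926 × 10^-23) = 0.9634 g/cm³ = 963 kg/m³.

963 kg/m³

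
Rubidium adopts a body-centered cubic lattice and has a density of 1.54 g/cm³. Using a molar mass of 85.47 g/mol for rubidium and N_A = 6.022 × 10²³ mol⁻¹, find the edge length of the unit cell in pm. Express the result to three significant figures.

With Z = 2 atoms per BCC cell, a³ = Z·M/(N_A·ρ) = 2 × 85.47 / (6.022 × 10²³ × 1.540 g/cm³) = 1.843 × 10^-22 cm³.
a = (1.843 × 10^-22)^(1/3) = 5.691 × 10^-8 cm = 569 pm.

569 pm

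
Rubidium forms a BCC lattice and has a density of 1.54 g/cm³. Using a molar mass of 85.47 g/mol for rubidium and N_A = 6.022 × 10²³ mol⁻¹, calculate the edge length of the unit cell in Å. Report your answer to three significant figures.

With Z = 2 atoms per BCC cell, a³ = Z·M/(N_A·ρ) = 2 × 85.47 / (6.022 × 10²³ × 1.540 g/cm³) = 1.843 × 10^-22 cm³.
a = (1.843 × 10^-22)^(1/3) = 5.691 × 10^-8 cm = 5.69 Å.

5.69 Å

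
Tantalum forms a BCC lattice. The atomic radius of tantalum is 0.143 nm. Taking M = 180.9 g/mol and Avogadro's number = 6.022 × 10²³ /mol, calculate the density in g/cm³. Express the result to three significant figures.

In a BCC lattice, atoms touch along the body diagonal, so √3·a = 4r, giving a = 0.3302 nm = 3.302 × 10^-8 cm.
With Z = 2, ρ = Z·M/(N_A·a³) = 2 × 180.9 / (6.022 × 10²³ × 3.602 × 10^-23) = 16.68 g/cm³.

16.7 g/cm³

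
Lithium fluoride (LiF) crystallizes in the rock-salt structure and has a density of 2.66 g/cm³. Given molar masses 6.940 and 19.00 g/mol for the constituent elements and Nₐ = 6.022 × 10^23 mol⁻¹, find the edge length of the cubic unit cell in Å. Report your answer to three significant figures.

4.02 Å

M(LiF) = 25.94 g/mol; Z = 4 formula units per cell.
a³ = Z·M/(N_A·ρ) = 4 × 25.94 / (6.022 × 10²³ × 2.66) = 6.478 × 10^-23 cm³, so a = 4.016 × 10^-8 cm = 4.02 Å.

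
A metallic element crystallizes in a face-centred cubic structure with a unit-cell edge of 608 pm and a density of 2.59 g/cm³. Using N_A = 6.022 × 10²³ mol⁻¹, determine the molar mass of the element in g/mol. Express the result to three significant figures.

An FCC cell has Z = 4 atoms; a = 6.080 × 10^-8 cm.
M = ρ·N_A·a³/Z = 2.59 × 6.022 × 10²³ × 2.248 × 10^-22 / 4 = 87.6 g/mol.

87.6 g/mol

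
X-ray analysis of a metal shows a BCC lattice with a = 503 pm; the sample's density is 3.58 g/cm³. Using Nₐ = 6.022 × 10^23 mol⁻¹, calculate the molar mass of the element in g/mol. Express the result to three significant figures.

A BCC cell has Z = 2 atoms; a = 5.030 × 10^-8 cm.
M = ρ·N_A·a³/Z = 3.58 × 6.022 × 10²³ × 1.273 × 10^-22 / 2 = 137 g/mol.

137 g/mol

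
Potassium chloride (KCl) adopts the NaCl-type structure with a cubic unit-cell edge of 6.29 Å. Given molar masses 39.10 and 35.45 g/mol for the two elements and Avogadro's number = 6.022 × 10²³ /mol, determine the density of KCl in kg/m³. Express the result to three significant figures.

The NaCl-type structure contains Z = 4 formula units per cell; M(KCl) = 39.10 + 35.45 = 74.55 g/mol.
a³ = (6.290 × 10^-8 cm)³ = 2.489 × 10^-22 cm³.
ρ = 4 × 74.55 / (6.022 × 10²³ × 2.489 × 10^-22) = 1.990 g/cm³ = 1990 kg/m³.

1990 kg/m³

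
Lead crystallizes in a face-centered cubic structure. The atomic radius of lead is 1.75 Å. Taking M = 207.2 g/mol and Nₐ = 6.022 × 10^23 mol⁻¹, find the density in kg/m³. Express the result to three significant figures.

11300 kg/m³

In an FCC lattice, atoms touch along the face diagonal, so √2·a = 4r, giving a = 4.950 Å = 4.950 × 10^-8 cm.
With Z = 4, ρ = Z·M/(N_A·a³) = 4 × 207.2 / (6.022 × 10²³ × 1.213 × 10^-22) = 11.35 g/cm³ = 11300 kg/m³.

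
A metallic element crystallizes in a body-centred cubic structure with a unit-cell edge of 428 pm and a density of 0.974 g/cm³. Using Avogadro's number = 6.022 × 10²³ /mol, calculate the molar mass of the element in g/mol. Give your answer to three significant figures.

23.0 g/mol

A BCC cell has Z = 2 atoms; a = 4.280 × 10^-8 cm.
M = ρ·N_A·a³/Z = 0.974 × 6.022 × 10²³ × 7.840 × 10^-23 / 2 = 23.0 g/mol.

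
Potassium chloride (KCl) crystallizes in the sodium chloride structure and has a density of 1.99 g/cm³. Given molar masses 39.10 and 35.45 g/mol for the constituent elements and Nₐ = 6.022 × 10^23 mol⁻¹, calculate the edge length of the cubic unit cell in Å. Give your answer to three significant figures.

M(KCl) = 74.55 g/mol; Z = 4 formula units per cell.
a³ = Z·M/(N_A·ρ) = 4 × 74.55 / (6.022 × 10²³ × 1.99) = 2.488 × 10^-22 cm³, so a = 6.290 × 10^-8 cm = 6.29 Å.

6.29 Å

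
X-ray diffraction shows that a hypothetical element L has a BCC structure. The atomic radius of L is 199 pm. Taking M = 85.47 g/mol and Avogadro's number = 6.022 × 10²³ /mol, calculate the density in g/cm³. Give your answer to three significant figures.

2.92 g/cm³

In a BCC lattice, atoms touch along the body diagonal, so √3·a = 4r, giving a = 459.6 pm = 4.596 × 10^-8 cm.
With Z = 2, ρ = Z·M/(N_A·a³) = 2 × 85.47 / (6.022 × 10²³ × 9.706 × 10^-23) = 2.924 g/cm³.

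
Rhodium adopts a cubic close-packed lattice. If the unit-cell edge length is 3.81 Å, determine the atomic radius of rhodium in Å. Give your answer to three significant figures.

1.35 Å

In an FCC lattice, atoms touch along the face diagonal, so √2·a = 4r.
r = √2·a/4 = 1.4142 × 3.81 / 4 = 1.35 Å.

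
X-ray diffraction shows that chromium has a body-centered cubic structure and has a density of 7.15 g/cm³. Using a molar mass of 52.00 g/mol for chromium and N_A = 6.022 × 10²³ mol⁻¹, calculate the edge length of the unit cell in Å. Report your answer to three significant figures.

2.89 Å

With Z = 2 atoms per BCC cell, a³ = Z·M/(N_A·ρ) = 2 × 52.00 / (6.022 × 10²³ × 7.150 g/cm³) = 2.415 × 10^-23 cm³.
a = (2.415 × 10^-23)^(1/3) = 2.891 × 10^-8 cm = 2.89 Å.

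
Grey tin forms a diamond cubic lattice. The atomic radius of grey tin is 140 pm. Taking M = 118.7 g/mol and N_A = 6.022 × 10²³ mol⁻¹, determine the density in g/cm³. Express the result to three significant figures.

5.83 g/cm³

In a diamond cubic lattice, nearest neighbors lie along the body diagonal with √3·a = 8r, giving a = 646.6 pm = 6.466 × 10^-8 cm.
With Z = 8, ρ = Z·M/(N_A·a³) = 8 × 118.7 / (6.022 × 10²³ × 2.704 × 10^-22) = 5.832 g/cm³.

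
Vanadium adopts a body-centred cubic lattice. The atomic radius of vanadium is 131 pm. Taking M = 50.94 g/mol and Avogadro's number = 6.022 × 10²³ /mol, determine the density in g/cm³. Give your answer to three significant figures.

6.11 g/cm³

In a BCC lattice, atoms touch along the body diagonal, so √3·a = 4r, giving a = 302.5 pm = 3.025 × 10^-8 cm.
With Z = 2, ρ = Z·M/(N_A·a³) = 2 × 50.94 / (6.022 × 10²³ × 2.769 × 10^-23) = 6.110 g/cm³.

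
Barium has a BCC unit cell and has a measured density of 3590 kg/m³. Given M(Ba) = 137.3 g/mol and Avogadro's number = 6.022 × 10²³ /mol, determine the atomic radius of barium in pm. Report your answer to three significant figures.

For a BCC cell (Z = 2), a³ = Z·M/(N_A·ρ) = 2 × 137.3 / (6.022 × 10²³ × 3.590) = 1.270 × 10^-22 cm³, so a = 5.027 × 10^-8 cm = 502.7 pm.
Atoms touch along the body diagonal, so √3·a = 4r, so r = 0.4330 × a = 218 pm.

218 pm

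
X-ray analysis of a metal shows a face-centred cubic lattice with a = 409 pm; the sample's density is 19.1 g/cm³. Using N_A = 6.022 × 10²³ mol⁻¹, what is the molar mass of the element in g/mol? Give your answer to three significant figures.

An FCC cell has Z = 4 atoms; a = 4.090 × 10^-8 cm.
M = ρ·N_A·a³/Z = 19.1 × 6.022 × 10²³ × 6.842 × 10^-23 / 4 = 197 g/mol.

197 g/mol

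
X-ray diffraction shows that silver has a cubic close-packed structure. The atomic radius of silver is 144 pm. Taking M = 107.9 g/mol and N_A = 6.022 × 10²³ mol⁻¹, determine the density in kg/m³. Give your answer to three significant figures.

In an FCC lattice, atoms touch along the face diagonal, so √2·a = 4r, giving a = 407.3 pm = 4.073 × 10^-8 cm.
With Z = 4, ρ = Z·M/(N_A·a³) = 4 × 107.9 / (6.022 × 10²³ × 6.757 × 10^-23) = 10.61 g/cm³ = 10600 kg/m³.

10600 kg/m³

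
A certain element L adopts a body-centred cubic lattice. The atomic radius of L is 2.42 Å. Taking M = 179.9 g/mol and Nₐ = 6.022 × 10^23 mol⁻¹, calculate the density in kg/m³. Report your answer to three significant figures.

3420 kg/m³

In a BCC lattice, atoms touch along the body diagonal, so √3·a = 4r, giving a = 5.589 Å = 5.589 × 10^-8 cm.
With Z = 2, ρ = Z·M/(N_A·a³) = 2 × 179.9 / (6.022 × 10²³ × 1.746 × 10^-22) = 3.423 g/cm³ = 3420 kg/m³.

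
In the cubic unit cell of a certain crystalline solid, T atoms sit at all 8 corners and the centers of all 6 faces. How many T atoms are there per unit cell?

4

Corner atoms are shared by 8 cells (1/8 each), face atoms by 2 (1/2 each).
Net atoms = 8 × 1/8 + 6 × 1/2 = 1 + 3 = 4.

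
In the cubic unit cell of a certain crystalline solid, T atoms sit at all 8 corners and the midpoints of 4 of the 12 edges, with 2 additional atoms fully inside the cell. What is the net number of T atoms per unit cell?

4

Corner atoms are shared by 8 cells (1/8 each), edge atoms by 4 (1/4 each), interior atoms are unshared.
Net atoms = 8 × 1/8 + 4 × 1/4 + 2 = 1 + 1 + 2 = 4.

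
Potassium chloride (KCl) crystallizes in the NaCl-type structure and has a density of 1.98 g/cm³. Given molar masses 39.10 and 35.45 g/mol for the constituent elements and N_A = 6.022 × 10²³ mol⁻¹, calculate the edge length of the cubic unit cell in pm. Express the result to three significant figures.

630 pm

M(KCl) = 74.55 g/mol; Z = 4 formula units per cell.
a³ = Z·M/(N_A·ρ) = 4 × 74.55 / (6.022 × 10²³ × 1.98) = 2.501 × 10^-22 cm³, so a = 6.300 × 10^-8 cm = 630 pm.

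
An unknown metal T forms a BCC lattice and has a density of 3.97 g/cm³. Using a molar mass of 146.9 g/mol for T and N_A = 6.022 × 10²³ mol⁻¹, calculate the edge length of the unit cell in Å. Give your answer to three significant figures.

With Z = 2 atoms per BCC cell, a³ = Z·M/(N_A·ρ) = 2 × 146.9 / (6.022 × 10²³ × 3.970 g/cm³) = 1.229 × 10^-22 cm³.
a = (1.229 × 10^-22)^(1/3) = 4.972 × 10^-8 cm = 4.97 Å.

4.97 Å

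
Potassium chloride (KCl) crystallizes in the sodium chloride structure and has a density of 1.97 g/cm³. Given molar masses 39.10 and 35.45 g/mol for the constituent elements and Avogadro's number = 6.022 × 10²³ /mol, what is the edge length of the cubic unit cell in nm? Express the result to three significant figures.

0.631 nm

M(KCl) = 74.55 g/mol; Z = 4 formula units per cell.
a³ = Z·M/(N_A·ρ) = 4 × 74.55 / (6.022 × 10²³ × 1.97) = 2.514 × 10^-22 cm³, so a = 6.311 × 10^-8 cm = 0.631 nm.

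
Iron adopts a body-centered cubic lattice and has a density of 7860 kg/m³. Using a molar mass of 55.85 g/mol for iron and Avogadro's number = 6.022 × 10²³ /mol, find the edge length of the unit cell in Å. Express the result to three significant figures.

2.87 Å

With Z = 2 atoms per BCC cell, a³ = Z·M/(N_A·ρ) = 2 × 55.85 / (6.022 × 10²³ × 7.860 g/cm³) = 2.360 × 10^-23 cm³.
a = (2.360 × 10^-23)^(1/3) = 2.868 × 10^-8 cm = 2.87 Å.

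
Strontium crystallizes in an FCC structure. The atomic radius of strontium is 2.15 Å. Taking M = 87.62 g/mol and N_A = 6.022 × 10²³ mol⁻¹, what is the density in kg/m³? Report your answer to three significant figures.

2590 kg/m³

In an FCC lattice, atoms touch along the face diagonal, so √2·a = 4r, giving a = 6.081 Å = 6.081 × 10^-8 cm.
With Z = 4, ρ = Z·M/(N_A·a³) = 4 × 87.62 / (6.022 × 10²³ × 2.249 × 10^-22) = 2.588 g/cm³ = 2590 kg/m³.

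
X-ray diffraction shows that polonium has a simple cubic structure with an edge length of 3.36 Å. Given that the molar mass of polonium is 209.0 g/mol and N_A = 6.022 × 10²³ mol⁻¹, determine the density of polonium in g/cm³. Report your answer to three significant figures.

9.15 g/cm³

A simple cubic unit cell contains Z = 1 atom.
Cell volume: a³ = (3.36 Å)³ = (3.360 × 10^-8 cm)³ = 3.793 × 10^-23 cm³.
ρ = Z·M/(N_A·a³) = 1 × 209.0 / (6.022 × 10²³ × 3.793 × 10^-23) = 9.149 g/cm³.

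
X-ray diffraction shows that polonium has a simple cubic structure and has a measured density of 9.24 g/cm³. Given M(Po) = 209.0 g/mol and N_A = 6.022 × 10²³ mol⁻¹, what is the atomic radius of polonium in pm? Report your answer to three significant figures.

167 pm

For a simple cubic cell (Z = 1), a³ = Z·M/(N_A·ρ) = 1 × 209.0 / (6.022 × 10²³ × 9.240) = 3.756 × 10^-23 cm³, so a = 3.349 × 10^-8 cm = 334.9 pm.
Atoms touch along the cell edge, so a = 2r, so r = 0.5000 × a = 167 pm.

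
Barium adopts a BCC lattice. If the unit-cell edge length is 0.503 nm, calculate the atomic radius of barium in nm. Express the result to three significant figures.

0.218 nm

In a BCC lattice, atoms touch along the body diagonal, so √3·a = 4r.
r = √3·a/4 = 1.7321 × 0.503 / 4 = 0.218 nm.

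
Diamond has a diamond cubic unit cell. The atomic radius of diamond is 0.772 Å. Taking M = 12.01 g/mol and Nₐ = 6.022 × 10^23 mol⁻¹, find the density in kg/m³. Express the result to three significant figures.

In a diamond cubic lattice, nearest neighbors lie along the body diagonal with √3·a = 8r, giving a = 3.566 Å = 3.566 × 10^-8 cm.
With Z = 8, ρ = Z·M/(N_A·a³) = 8 × 12.01 / (6.022 × 10²³ × 4.534 × 10^-23) = 3.519 g/cm³ = 3520 kg/m³.

3520 kg/m³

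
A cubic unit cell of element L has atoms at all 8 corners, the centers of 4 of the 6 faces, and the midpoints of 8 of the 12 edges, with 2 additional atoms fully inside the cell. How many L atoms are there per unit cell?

Corner atoms are shared by 8 cells (1/8 each), face atoms by 2 (1/2 each), edge atoms by 4 (1/4 each), interior atoms are unshared.
Net atoms = 8 × 1/8 + 4 × 1/2 + 8 × 1/4 + 2 = 1 + 2 + 2 + 2 = 7.

7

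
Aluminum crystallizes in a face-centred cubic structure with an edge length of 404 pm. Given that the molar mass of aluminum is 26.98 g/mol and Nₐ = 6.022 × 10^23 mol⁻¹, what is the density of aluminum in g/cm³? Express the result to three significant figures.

2.72 g/cm³

An FCC unit cell contains Z = 4 atoms.
Cell volume: a³ = (404 pm)³ = (4.040 × 10^-8 cm)³ = 6.594 × 10^-23 cm³.
ρ = Z·M/(N_A·a³) = 4 × 26.98 / (6.022 × 10²³ × 6.594 × 10^-23) = 2.718 g/cm³.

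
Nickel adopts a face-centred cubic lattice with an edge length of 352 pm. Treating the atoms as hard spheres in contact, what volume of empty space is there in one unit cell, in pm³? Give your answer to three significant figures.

1.13 × 10^7 pm³

In an FCC lattice atoms touch along the face diagonal, so √2·a = 4r, so r = 0.3536a = 124.5 pm.
V_cell = a³ = 4.361 × 10^7 pm³; V_atoms = 4 × (4/3)πr³ = 3.230 × 10^7 pm³.
Empty space = 4.361 × 10^7 − 3.230 × 10^7 = 1.13 × 10^7 pm³.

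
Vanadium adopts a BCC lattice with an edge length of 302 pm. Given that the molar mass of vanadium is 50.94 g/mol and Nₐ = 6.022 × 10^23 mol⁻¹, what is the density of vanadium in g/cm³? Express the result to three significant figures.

A BCC unit cell contains Z = 2 atoms.
Cell volume: a³ = (302 pm)³ = (3.020 × 10^-8 cm)³ = 2.754 × 10^-23 cm³.
ρ = Z·M/(N_A·a³) = 2 × 50.94 / (6.022 × 10²³ × 2.754 × 10^-23) = 6.142 g/cm³.

6.14 g/cm³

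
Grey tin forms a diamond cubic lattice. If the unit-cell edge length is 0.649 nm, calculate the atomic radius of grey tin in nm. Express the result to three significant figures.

0.141 nm

In a diamond cubic lattice, nearest neighbors lie along the body diagonal with √3·a = 8r.
r = √3·a/8 = 1.7321 × 0.649 / 8 = 0.141 nm.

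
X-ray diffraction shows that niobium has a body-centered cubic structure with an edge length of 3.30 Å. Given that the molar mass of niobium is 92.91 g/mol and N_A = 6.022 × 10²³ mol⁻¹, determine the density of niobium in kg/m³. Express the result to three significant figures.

A BCC unit cell contains Z = 2 atoms.
Cell volume: a³ = (3.30 Å)³ = (3.300 × 10^-8 cm)³ = 3.594 × 10^-23 cm³.
ρ = Z·M/(N_A·a³) = 2 × 92.91 / (6.022 × 10²³ × 3.594 × 10^-23) = 8.586 g/cm³ = 8590 kg/m³.

8590 kg/m³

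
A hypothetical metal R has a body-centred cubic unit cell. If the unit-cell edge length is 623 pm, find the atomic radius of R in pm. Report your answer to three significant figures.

270 pm

In a BCC lattice, atoms touch along the body diagonal, so √3·a = 4r.
r = √3·a/4 = 1.7321 × 623 / 4 = 270 pm.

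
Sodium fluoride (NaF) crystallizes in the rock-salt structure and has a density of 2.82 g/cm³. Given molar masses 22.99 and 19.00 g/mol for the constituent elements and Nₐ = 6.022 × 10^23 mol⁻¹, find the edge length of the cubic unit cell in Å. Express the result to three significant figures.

M(NaF) = 41.99 g/mol; Z = 4 formula units per cell.
a³ = Z·M/(N_A·ρ) = 4 × 41.99 / (6.022 × 10²³ × 2.82) = 9.890 × 10^-23 cm³, so a = 4.625 × 10^-8 cm = 4.62 Å.

4.62 Å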